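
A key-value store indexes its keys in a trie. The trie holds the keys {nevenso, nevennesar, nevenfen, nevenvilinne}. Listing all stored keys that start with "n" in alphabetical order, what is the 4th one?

DFS of the "n" subtree visits, in order: "nevenfen", "nevennesar", "nevenso", "nevenvilinne"
Position 4: nevenvilinne

nevenvilinne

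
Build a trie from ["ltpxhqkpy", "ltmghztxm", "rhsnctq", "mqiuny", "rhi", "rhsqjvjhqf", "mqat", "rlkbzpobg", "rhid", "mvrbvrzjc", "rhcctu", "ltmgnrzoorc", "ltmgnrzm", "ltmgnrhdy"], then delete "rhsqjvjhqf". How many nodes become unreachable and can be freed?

7

Walk "rhsqjvjhqf" from the leaf back toward the root, removing each node that no remaining word uses.
The suffix "qjvjhqf" (7 nodes) is used only by "rhsqjvjhqf"; the node for "rhs" still has the child "n", so pruning stops there.
Nodes removed: 7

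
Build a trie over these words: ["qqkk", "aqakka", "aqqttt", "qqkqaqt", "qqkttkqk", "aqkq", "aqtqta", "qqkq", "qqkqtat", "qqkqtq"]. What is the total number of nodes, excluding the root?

33

Trie structure (* marks end of a word):
(root)
├─ a
│  └─ q
│     ├─ a
│     │  └─ k
│     │     └─ k
│     │        └─ a *
│     ├─ k
│     │  └─ q *
│     ├─ q
│     │  └─ t
│     │     └─ t
│     │        └─ t *
│     └─ t
│        └─ q
│           └─ t
│              └─ a *
└─ q
   └─ q
      └─ k
         ├─ k *
         ├─ q *
         │  ├─ a
         │  │  └─ q
         │  │     └─ t *
         │  └─ t
         │     ├─ a
         │     │  └─ t *
         │     └─ q *
         └─ t
            └─ t
               └─ k
                  └─ q
                     └─ k *
Counting every labelled node above: 33.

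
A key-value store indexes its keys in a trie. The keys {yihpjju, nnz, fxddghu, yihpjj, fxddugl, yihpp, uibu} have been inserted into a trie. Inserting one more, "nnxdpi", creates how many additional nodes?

Walking "nnxdpi" from the root, the first 2 characters ("nn") follow existing edges; "x" is the first miss.
Each of the 4 remaining characters creates one node.

4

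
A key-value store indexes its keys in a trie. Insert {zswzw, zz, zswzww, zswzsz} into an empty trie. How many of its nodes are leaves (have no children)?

3

Leaves are exactly the stored words that no other stored word extends.
Those words: "zswzsz", "zswzww", "zz"
Leaf count: 3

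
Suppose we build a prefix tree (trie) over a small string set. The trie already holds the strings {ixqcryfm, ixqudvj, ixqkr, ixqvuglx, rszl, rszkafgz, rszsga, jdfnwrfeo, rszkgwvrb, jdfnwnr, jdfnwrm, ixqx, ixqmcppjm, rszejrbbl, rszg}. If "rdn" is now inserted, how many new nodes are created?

2

The longest prefix of "rdn" already in the trie is "r" (length 1).
New nodes needed: |"rdn"| − 1 = 3 − 1 = 2.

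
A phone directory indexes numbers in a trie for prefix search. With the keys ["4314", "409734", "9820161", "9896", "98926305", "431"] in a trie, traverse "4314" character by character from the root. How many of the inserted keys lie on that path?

2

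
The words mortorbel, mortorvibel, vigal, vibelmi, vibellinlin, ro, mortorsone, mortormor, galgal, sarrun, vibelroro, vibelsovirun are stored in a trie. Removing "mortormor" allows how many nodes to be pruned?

3

A node on "mortormor"'s path can go only if nothing else ends at it or branches off below it.
The suffix "mor" (3 nodes) is used only by "mortormor"; the node for "mortor" still has the child "b", so pruning stops there.
Nodes removed: 3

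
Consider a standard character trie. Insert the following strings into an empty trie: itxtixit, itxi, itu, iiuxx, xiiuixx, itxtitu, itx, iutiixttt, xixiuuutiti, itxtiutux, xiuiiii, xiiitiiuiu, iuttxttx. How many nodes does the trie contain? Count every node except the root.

Count nodes per top-level branch (shared prefixes stored once):
  'i'-branch (iiuxx, itu, itx, itxi, itxtitu, itxtiutux, itxtixit, iutiixttt, iuttxttx): 33 nodes
  'x'-branch (xiiitiiuiu, xiiuixx, xiuiiii, xixiuuutiti): 28 nodes
Sum: 61

61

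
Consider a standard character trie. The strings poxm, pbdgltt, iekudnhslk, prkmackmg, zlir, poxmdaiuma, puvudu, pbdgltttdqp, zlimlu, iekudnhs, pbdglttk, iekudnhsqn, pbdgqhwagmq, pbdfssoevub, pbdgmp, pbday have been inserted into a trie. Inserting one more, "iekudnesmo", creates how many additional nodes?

4

The longest prefix of "iekudnesmo" already in the trie is "iekudn" (length 6).
Each of the 4 remaining characters creates one node.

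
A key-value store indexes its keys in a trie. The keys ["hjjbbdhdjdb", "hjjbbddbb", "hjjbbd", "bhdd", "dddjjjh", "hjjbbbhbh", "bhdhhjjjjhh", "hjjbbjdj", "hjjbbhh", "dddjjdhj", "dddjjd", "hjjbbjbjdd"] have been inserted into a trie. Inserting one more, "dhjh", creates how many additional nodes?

"d" is already a path in the trie; the remaining "hjh" must be added.
New nodes needed: |"dhjh"| − 1 = 4 − 1 = 3.

3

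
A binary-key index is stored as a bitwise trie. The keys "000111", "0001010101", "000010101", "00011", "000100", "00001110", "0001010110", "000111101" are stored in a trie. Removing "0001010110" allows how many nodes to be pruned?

A node on "0001010110"'s path can go only if nothing else ends at it or branches off below it.
The suffix "10" (2 nodes) is used only by "0001010110"; the node for "00010101" still has the child "0", so pruning stops there.
Nodes removed: 2

2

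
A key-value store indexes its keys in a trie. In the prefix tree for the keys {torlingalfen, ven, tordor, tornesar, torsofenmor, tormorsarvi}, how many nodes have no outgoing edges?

6

Leaves are exactly the stored words that no other stored word extends.
Those words: "tordor", "torlingalfen", "tormorsarvi", "tornesar", "torsofenmor", "ven"
Leaf count: 6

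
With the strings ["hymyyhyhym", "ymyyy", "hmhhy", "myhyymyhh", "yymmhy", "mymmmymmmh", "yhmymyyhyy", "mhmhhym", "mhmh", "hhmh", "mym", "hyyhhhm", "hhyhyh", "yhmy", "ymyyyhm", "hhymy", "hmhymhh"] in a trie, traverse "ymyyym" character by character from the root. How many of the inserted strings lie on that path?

Walk "ymyyym" from the root; an end-of-word marker is hit whenever a stored word is a prefix of "ymyyym".
Prefixes of the query that are stored words: "ymyyy"
Count: 1

1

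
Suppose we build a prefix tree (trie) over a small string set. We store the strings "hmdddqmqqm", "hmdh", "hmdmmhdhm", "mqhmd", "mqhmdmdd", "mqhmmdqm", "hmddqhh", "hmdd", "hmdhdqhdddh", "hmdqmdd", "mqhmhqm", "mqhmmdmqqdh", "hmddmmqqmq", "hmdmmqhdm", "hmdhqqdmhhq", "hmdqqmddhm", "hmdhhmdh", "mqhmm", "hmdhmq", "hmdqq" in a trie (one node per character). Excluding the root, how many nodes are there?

80

Trace insertions, counting only characters that open a new branch:
  "hmdddqmqqm" → 10 new (h, m, d, d, d, q, m, q, q, m)
  "hmdh" → prefix "hmd" already present; 1 new (h)
  "hmdmmhdhm" → prefix "hmd" already present; 6 new (m, m, h, d, h, m)
  "mqhmd" → 5 new (m, q, h, m, d)
  "mqhmdmdd" → prefix "mqhmd" already present; 3 new (m, d, d)
  "mqhmmdqm" → prefix "mqhm" already present; 4 new (m, d, q, m)
  "hmddqhh" → prefix "hmdd" already present; 3 new (q, h, h)
  "hmdd" → prefix "hmdd" already present; 0 new (none)
  "hmdhdqhdddh" → prefix "hmdh" already present; 7 new (d, q, h, d, d, d, h)
  "hmdqmdd" → prefix "hmd" already present; 4 new (q, m, d, d)
  "mqhmhqm" → prefix "mqhm" already present; 3 new (h, q, m)
  "mqhmmdmqqdh" → prefix "mqhmmd" already present; 5 new (m, q, q, d, h)
  "hmddmmqqmq" → prefix "hmdd" already present; 6 new (m, m, q, q, m, q)
  "hmdmmqhdm" → prefix "hmdmm" already present; 4 new (q, h, d, m)
  "hmdhqqdmhhq" → prefix "hmdh" already present; 7 new (q, q, d, m, h, h, q)
  "hmdqqmddhm" → prefix "hmdq" already present; 6 new (q, m, d, d, h, m)
  "hmdhhmdh" → prefix "hmdh" already present; 4 new (h, m, d, h)
  "mqhmm" → prefix "mqhmm" already present; 0 new (none)
  "hmdhmq" → prefix "hmdh" already present; 2 new (m, q)
  "hmdqq" → prefix "hmdqq" already present; 0 new (none)
Total nodes = 10 + 1 + 6 + 5 + 3 + 4 + 3 + 0 + 7 + 4 + 3 + 5 + 6 + 4 + 7 + 6 + 4 + 0 + 2 + 0 = 80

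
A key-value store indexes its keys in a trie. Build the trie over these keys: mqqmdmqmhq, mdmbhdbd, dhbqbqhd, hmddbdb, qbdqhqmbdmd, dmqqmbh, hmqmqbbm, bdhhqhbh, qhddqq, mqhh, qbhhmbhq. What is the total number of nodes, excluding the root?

76

Insert word by word; a character creates a node only if that edge doesn't already exist:
  "mqqmdmqmhq" → 10 new (m, q, q, m, d, m, q, m, h, q)
  "mdmbhdbd" → prefix "m" already present; 7 new (d, m, b, h, d, b, d)
  "dhbqbqhd" → 8 new (d, h, b, q, b, q, h, d)
  "hmddbdb" → 7 new (h, m, d, d, b, d, b)
  "qbdqhqmbdmd" → 11 new (q, b, d, q, h, q, m, b, d, m, d)
  "dmqqmbh" → prefix "d" already present; 6 new (m, q, q, m, b, h)
  "hmqmqbbm" → prefix "hm" already present; 6 new (q, m, q, b, b, m)
  "bdhhqhbh" → 8 new (b, d, h, h, q, h, b, h)
  "qhddqq" → prefix "q" already present; 5 new (h, d, d, q, q)
  "mqhh" → prefix "mq" already present; 2 new (h, h)
  "qbhhmbhq" → prefix "qb" already present; 6 new (h, h, m, b, h, q)
Total nodes = 10 + 7 + 8 + 7 + 11 + 6 + 6 + 8 + 5 + 2 + 6 = 76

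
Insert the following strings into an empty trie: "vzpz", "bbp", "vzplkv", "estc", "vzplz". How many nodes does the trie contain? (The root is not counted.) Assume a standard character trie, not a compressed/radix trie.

Count nodes per top-level branch (shared prefixes stored once):
  'b'-branch (bbp): 3 nodes
  'e'-branch (estc): 4 nodes
  'v'-branch (vzplkv, vzplz, vzpz): 8 nodes
Sum: 15

15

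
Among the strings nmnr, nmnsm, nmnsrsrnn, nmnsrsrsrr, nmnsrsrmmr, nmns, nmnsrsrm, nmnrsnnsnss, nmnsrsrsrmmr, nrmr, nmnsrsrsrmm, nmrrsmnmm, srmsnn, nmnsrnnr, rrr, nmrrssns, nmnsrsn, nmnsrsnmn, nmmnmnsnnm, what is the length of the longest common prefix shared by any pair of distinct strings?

Equivalently: take the maximum, over all pairs, of their longest common prefix length.
e.g. "nmnsrsrsrmm" and "nmnsrsrsrmmr" share the prefix "nmnsrsrsrmm" of length 11; no pair shares a longer one.
Longest shared-prefix length: 11

11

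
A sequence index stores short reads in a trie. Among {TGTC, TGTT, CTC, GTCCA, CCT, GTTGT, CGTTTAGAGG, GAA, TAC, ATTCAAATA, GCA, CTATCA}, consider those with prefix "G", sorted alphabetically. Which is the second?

DFS of the "G" subtree visits, in order: "GAA", "GCA", "GTCCA", "GTTGT"
The 2nd is GCA.

GCA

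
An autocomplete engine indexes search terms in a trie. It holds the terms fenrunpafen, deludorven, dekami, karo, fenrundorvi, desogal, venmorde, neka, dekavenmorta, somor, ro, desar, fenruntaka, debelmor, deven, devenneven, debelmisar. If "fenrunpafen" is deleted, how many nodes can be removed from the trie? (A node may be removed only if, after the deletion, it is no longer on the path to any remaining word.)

A node on "fenrunpafen"'s path can go only if nothing else ends at it or branches off below it.
The suffix "pafen" (5 nodes) is used only by "fenrunpafen"; the node for "fenrun" still has the child "d", so pruning stops there.
Nodes removed: 5

5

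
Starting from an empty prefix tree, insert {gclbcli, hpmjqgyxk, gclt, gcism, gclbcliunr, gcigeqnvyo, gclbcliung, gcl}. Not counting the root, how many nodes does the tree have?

31

Trace insertions, counting only characters that open a new branch:
  "gclbcli" → 7 new (g, c, l, b, c, l, i)
  "hpmjqgyxk" → 9 new (h, p, m, j, q, g, y, x, k)
  "gclt" → prefix "gcl" already present; 1 new (t)
  "gcism" → prefix "gc" already present; 3 new (i, s, m)
  "gclbcliunr" → prefix "gclbcli" already present; 3 new (u, n, r)
  "gcigeqnvyo" → prefix "gci" already present; 7 new (g, e, q, n, v, y, o)
  "gclbcliung" → prefix "gclbcliun" already present; 1 new (g)
  "gcl" → prefix "gcl" already present; 0 new (none)
Total nodes = 7 + 9 + 1 + 3 + 3 + 7 + 1 + 0 = 31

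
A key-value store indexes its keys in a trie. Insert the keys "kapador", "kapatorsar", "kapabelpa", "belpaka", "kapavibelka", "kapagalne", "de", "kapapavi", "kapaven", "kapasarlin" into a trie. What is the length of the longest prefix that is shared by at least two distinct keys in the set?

Equivalently: take the maximum, over all pairs, of their longest common prefix length.
"kapaven" and "kapavibelka" agree on "kapav" (5 characters) before diverging; nothing deeper is shared.
Longest shared-prefix length: 5

5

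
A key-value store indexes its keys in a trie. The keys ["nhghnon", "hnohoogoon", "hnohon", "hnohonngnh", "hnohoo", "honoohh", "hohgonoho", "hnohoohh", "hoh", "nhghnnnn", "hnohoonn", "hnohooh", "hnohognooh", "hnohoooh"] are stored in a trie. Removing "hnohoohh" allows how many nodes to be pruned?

1

Walk "hnohoohh" from the leaf back toward the root, removing each node that no remaining word uses.
The suffix "h" (1 node) is used only by "hnohoohh"; "hnohooh" is itself a stored word, so pruning stops there.
Nodes removed: 1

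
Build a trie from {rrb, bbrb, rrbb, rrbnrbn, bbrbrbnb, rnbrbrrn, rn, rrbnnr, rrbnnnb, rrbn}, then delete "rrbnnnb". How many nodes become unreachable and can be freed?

A node on "rrbnnnb"'s path can go only if nothing else ends at it or branches off below it.
The suffix "nb" (2 nodes) is used only by "rrbnnnb"; the node for "rrbnn" still has the child "r", so pruning stops there.
Nodes removed: 2

2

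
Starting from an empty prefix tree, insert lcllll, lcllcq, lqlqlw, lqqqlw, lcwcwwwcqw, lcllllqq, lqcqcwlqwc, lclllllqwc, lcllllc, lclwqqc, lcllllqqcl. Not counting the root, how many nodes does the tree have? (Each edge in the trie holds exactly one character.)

Count nodes per top-level branch (shared prefixes stored once):
  'l'-branch (lcllcq, lcllll, lcllllc, lclllllqwc, lcllllqq, lcllllqqcl, lclwqqc, lcwcwwwcqw, lqcqcwlqwc, lqlqlw, lqqqlw): 46 nodes
Sum: 46

46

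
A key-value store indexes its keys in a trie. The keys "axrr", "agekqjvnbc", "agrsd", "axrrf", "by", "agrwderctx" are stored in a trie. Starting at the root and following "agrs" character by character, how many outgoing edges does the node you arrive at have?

Follow the path "agrs" to its node, then look at its outgoing edges.
Characters that immediately follow "agrs" among the stored strings: {d}.
That node has 1 child edge.

1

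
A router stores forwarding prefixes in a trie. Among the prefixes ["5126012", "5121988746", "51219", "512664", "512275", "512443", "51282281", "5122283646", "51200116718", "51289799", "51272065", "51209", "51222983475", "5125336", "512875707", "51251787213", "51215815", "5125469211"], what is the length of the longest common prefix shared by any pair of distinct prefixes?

5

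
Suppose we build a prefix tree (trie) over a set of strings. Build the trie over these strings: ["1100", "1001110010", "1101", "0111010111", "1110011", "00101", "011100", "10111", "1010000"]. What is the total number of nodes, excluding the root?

41

For each word, the new-node count is its length minus the longest prefix already in the trie:
  "1100" → 4 new (1, 1, 0, 0)
  "1001110010" → prefix "1" already present; 9 new (0, 0, 1, 1, 1, 0, 0, 1, 0)
  "1101" → prefix "110" already present; 1 new (1)
  "0111010111" → 10 new (0, 1, 1, 1, 0, 1, 0, 1, 1, 1)
  "1110011" → prefix "11" already present; 5 new (1, 0, 0, 1, 1)
  "00101" → prefix "0" already present; 4 new (0, 1, 0, 1)
  "011100" → prefix "01110" already present; 1 new (0)
  "10111" → prefix "10" already present; 3 new (1, 1, 1)
  "1010000" → prefix "101" already present; 4 new (0, 0, 0, 0)
Total nodes = 4 + 9 + 1 + 10 + 5 + 4 + 1 + 3 + 4 = 41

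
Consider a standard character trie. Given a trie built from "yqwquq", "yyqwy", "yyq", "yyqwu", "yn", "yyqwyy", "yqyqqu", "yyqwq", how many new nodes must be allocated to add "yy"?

Every character of "yy" already lies on an existing path (it is a prefix of some stored word).
No new nodes are needed: 0.

0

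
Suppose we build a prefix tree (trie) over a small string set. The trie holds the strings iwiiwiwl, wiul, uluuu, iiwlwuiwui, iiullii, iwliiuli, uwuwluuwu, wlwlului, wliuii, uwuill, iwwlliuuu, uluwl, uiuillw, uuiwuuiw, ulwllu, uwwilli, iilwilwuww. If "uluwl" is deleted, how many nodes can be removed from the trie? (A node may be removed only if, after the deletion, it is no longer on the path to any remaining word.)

Walk "uluwl" from the leaf back toward the root, removing each node that no remaining word uses.
The suffix "wl" (2 nodes) is used only by "uluwl"; the node for "ulu" still has the child "u", so pruning stops there.
Nodes removed: 2

2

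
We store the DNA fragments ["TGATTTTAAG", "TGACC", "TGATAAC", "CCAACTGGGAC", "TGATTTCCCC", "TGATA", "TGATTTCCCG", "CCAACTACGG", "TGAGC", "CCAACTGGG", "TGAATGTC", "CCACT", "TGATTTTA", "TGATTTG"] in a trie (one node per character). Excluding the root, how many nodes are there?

Trace insertions, counting only characters that open a new branch:
  "TGATTTTAAG" → 10 new (T, G, A, T, T, T, T, A, A, G)
  "TGACC" → prefix "TGA" already present; 2 new (C, C)
  "TGATAAC" → prefix "TGAT" already present; 3 new (A, A, C)
  "CCAACTGGGAC" → 11 new (C, C, A, A, C, T, G, G, G, A, C)
  "TGATTTCCCC" → prefix "TGATTT" already present; 4 new (C, C, C, C)
  "TGATA" → prefix "TGATA" already present; 0 new (none)
  "TGATTTCCCG" → prefix "TGATTTCCC" already present; 1 new (G)
  "CCAACTACGG" → prefix "CCAACT" already present; 4 new (A, C, G, G)
  "TGAGC" → prefix "TGA" already present; 2 new (G, C)
  "CCAACTGGG" → prefix "CCAACTGGG" already present; 0 new (none)
  "TGAATGTC" → prefix "TGA" already present; 5 new (A, T, G, T, C)
  "CCACT" → prefix "CCA" already present; 2 new (C, T)
  "TGATTTTA" → prefix "TGATTTTA" already present; 0 new (none)
  "TGATTTG" → prefix "TGATTT" already present; 1 new (G)
Total nodes = 10 + 2 + 3 + 11 + 4 + 0 + 1 + 4 + 2 + 0 + 5 + 2 + 0 + 1 = 45

45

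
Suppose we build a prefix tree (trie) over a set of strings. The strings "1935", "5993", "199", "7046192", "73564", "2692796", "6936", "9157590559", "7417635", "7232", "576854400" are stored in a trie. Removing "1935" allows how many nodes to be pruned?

2

Walk "1935" from the leaf back toward the root, removing each node that no remaining word uses.
The suffix "35" (2 nodes) is used only by "1935"; the node for "19" still has the child "9", so pruning stops there.
Nodes removed: 2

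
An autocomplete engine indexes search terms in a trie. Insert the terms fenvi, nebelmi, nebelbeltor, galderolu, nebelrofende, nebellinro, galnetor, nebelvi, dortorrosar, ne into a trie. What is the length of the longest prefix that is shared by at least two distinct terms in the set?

5

Look for the deepest trie node that still has at least two words in its subtree.
e.g. "nebelbeltor" and "nebellinro" share the prefix "nebel" of length 5; no pair shares a longer one.
Longest shared-prefix length: 5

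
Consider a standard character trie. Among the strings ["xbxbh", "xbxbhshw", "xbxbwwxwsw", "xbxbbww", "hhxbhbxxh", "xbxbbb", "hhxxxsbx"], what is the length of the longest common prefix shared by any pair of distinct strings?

5

Look for the deepest trie node that still has at least two words in its subtree.
"xbxbbb" and "xbxbbww" agree on "xbxbb" (5 characters) before diverging; nothing deeper is shared.
Longest shared-prefix length: 5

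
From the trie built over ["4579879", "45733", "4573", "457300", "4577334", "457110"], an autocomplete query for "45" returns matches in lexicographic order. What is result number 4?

45733

Filter for "45…" and sort: "457110", "4573", "457300", "45733", "4577334", "4579879"
Position 4: 45733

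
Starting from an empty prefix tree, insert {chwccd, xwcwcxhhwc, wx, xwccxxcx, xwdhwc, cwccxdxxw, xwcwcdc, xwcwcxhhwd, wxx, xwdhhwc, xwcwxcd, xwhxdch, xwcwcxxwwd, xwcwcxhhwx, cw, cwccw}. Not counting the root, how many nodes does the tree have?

For each word, the new-node count is its length minus the longest prefix already in the trie:
  "chwccd" → 6 new (c, h, w, c, c, d)
  "xwcwcxhhwc" → 10 new (x, w, c, w, c, x, h, h, w, c)
  "wx" → 2 new (w, x)
  "xwccxxcx" → prefix "xwc" already present; 5 new (c, x, x, c, x)
  "xwdhwc" → prefix "xw" already present; 4 new (d, h, w, c)
  "cwccxdxxw" → prefix "c" already present; 8 new (w, c, c, x, d, x, x, w)
  "xwcwcdc" → prefix "xwcwc" already present; 2 new (d, c)
  "xwcwcxhhwd" → prefix "xwcwcxhhw" already present; 1 new (d)
  "wxx" → prefix "wx" already present; 1 new (x)
  "xwdhhwc" → prefix "xwdh" already present; 3 new (h, w, c)
  "xwcwxcd" → prefix "xwcw" already present; 3 new (x, c, d)
  "xwhxdch" → prefix "xw" already present; 5 new (h, x, d, c, h)
  "xwcwcxxwwd" → prefix "xwcwcx" already present; 4 new (x, w, w, d)
  "xwcwcxhhwx" → prefix "xwcwcxhhw" already present; 1 new (x)
  "cw" → prefix "cw" already present; 0 new (none)
  "cwccw" → prefix "cwcc" already present; 1 new (w)
Total nodes = 6 + 10 + 2 + 5 + 4 + 8 + 2 + 1 + 1 + 3 + 3 + 5 + 4 + 1 + 0 + 1 = 56

56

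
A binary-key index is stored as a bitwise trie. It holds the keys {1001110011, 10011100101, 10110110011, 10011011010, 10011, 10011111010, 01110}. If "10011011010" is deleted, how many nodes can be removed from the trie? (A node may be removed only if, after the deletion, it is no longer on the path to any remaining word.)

6

A node on "10011011010"'s path can go only if nothing else ends at it or branches off below it.
The suffix "011010" (6 nodes) is used only by "10011011010"; the node for "10011" still has the child "1", so pruning stops there.
Nodes removed: 6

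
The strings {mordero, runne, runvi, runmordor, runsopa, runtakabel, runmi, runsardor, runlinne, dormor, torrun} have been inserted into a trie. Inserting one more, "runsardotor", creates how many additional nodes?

3

The longest prefix of "runsardotor" already in the trie is "runsardo" (length 8).
New nodes needed: |"runsardotor"| − 8 = 11 − 8 = 3.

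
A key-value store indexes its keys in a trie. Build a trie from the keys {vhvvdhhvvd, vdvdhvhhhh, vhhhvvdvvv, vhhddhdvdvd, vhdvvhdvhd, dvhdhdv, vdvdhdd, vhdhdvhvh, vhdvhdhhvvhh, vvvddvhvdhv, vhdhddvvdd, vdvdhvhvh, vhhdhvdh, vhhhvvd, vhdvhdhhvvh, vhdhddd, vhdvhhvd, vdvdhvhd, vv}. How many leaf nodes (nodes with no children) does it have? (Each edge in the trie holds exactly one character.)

16

Leaves are exactly the stored words that no other stored word extends.
Those words: "dvhdhdv", "vdvdhdd", "vdvdhvhd", "vdvdhvhhhh", "vdvdhvhvh", "vhdhddd", "vhdhddvvdd", "vhdhdvhvh", "vhdvhdhhvvhh", "vhdvhhvd", "vhdvvhdvhd", "vhhddhdvdvd", "vhhdhvdh", "vhhhvvdvvv", "vhvvdhhvvd", "vvvddvhvdhv"
Leaf count: 16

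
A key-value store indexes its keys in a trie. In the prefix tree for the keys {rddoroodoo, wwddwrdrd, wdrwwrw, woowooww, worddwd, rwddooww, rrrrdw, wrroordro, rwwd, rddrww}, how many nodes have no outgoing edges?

Leaves are exactly the stored words that no other stored word extends.
Those words: "rddoroodoo", "rddrww", "rrrrdw", "rwddooww", "rwwd", "wdrwwrw", "woowooww", "worddwd", "wrroordro", "wwddwrdrd"
Leaf count: 10

10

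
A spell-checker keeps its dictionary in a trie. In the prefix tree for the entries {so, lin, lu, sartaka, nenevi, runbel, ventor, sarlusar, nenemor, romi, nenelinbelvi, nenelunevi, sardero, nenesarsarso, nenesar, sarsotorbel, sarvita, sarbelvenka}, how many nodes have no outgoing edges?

17

Leaves are exactly the stored words that no other stored word extends.
Those words: "lin", "lu", "nenelinbelvi", "nenelunevi", "nenemor", "nenesarsarso", "nenevi", "romi", "runbel", "sarbelvenka", "sardero", "sarlusar", "sarsotorbel", "sartaka", "sarvita", "so", "ventor"
Leaf count: 17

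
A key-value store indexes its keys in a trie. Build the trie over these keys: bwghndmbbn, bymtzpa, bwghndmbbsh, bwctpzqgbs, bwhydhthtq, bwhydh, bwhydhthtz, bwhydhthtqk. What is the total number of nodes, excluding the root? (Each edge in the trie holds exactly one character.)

Count nodes per top-level branch (shared prefixes stored once):
  'b'-branch (bwctpzqgbs, bwghndmbbn, bwghndmbbsh, bwhydh, bwhydhthtq, bwhydhthtqk, bwhydhthtz, bymtzpa): 36 nodes
Sum: 36

36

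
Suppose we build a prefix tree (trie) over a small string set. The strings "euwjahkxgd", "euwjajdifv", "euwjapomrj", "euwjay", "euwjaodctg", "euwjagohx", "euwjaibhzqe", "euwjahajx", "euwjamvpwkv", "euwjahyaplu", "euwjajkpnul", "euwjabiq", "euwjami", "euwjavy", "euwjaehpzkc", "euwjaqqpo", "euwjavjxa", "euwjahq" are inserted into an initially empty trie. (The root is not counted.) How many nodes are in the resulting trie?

For each word, the new-node count is its length minus the longest prefix already in the trie:
  "euwjahkxgd" → 10 new (e, u, w, j, a, h, k, x, g, d)
  "euwjajdifv" → prefix "euwja" already present; 5 new (j, d, i, f, v)
  "euwjapomrj" → prefix "euwja" already present; 5 new (p, o, m, r, j)
  "euwjay" → prefix "euwja" already present; 1 new (y)
  "euwjaodctg" → prefix "euwja" already present; 5 new (o, d, c, t, g)
  "euwjagohx" → prefix "euwja" already present; 4 new (g, o, h, x)
  "euwjaibhzqe" → prefix "euwja" already present; 6 new (i, b, h, z, q, e)
  "euwjahajx" → prefix "euwjah" already present; 3 new (a, j, x)
  "euwjamvpwkv" → prefix "euwja" already present; 6 new (m, v, p, w, k, v)
  "euwjahyaplu" → prefix "euwjah" already present; 5 new (y, a, p, l, u)
  "euwjajkpnul" → prefix "euwjaj" already present; 5 new (k, p, n, u, l)
  "euwjabiq" → prefix "euwja" already present; 3 new (b, i, q)
  "euwjami" → prefix "euwjam" already present; 1 new (i)
  "euwjavy" → prefix "euwja" already present; 2 new (v, y)
  "euwjaehpzkc" → prefix "euwja" already present; 6 new (e, h, p, z, k, c)
  "euwjaqqpo" → prefix "euwja" already present; 4 new (q, q, p, o)
  "euwjavjxa" → prefix "euwjav" already present; 3 new (j, x, a)
  "euwjahq" → prefix "euwjah" already present; 1 new (q)
Total nodes = 10 + 5 + 5 + 1 + 5 + 4 + 6 + 3 + 6 + 5 + 5 + 3 + 1 + 2 + 6 + 4 + 3 + 1 = 75

75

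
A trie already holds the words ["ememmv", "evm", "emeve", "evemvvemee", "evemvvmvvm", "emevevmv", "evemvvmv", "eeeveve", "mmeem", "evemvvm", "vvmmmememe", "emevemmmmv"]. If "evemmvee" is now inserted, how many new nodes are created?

4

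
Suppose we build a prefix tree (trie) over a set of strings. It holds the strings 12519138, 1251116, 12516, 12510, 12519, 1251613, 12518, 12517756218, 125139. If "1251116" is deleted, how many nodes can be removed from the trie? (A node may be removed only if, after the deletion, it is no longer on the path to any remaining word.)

After clearing the end-marker at "1251116", prune upward until reaching a node still needed by another word.
The suffix "116" (3 nodes) is used only by "1251116"; the node for "1251" still has the child "9", so pruning stops there.
Nodes removed: 3

3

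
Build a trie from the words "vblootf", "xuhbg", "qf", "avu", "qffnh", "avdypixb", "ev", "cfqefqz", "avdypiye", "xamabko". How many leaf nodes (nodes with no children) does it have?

A leaf is a node with no children — equivalently, the end of a word that is not a proper prefix of any other stored word.
Those words: "avdypixb", "avdypiye", "avu", "cfqefqz", "ev", "qffnh", "vblootf", "xamabko", "xuhbg"
Leaf count: 9

9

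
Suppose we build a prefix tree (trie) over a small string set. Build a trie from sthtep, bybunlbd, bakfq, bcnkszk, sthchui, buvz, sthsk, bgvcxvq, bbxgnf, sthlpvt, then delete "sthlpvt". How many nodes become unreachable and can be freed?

4

After clearing the end-marker at "sthlpvt", prune upward until reaching a node still needed by another word.
The suffix "lpvt" (4 nodes) is used only by "sthlpvt"; the node for "sth" still has the child "t", so pruning stops there.
Nodes removed: 4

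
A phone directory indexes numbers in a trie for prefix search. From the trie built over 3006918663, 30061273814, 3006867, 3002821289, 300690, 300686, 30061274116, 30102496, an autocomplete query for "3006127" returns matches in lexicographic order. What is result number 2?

30061274116

Words with prefix "3006127", in lexicographic order: "30061273814", "30061274116"
Position 2: 30061274116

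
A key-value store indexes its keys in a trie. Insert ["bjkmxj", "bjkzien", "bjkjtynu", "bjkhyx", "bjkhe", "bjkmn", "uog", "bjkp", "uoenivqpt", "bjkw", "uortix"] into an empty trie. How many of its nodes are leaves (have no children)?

11

Leaves are exactly the stored words that no other stored word extends.
Those words: "bjkhe", "bjkhyx", "bjkjtynu", "bjkmn", "bjkmxj", "bjkp", "bjkw", "bjkzien", "uoenivqpt", "uog", "uortix"
Leaf count: 11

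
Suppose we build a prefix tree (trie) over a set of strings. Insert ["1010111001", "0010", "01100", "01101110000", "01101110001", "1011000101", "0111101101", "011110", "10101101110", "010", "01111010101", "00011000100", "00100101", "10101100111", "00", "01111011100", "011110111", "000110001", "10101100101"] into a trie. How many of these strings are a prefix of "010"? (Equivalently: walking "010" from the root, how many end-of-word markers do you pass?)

1

Check each prefix of "010" against the stored set — each match is an end-marker on the path.
Prefixes of the query that are stored words: "010"
Count: 1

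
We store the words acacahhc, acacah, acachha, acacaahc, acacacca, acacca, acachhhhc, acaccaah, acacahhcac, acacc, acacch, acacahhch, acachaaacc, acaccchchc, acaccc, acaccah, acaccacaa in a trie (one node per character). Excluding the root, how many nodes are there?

42

Insert word by word; a character creates a node only if that edge doesn't already exist:
  "acacahhc" → 8 new (a, c, a, c, a, h, h, c)
  "acacah" → prefix "acacah" already present; 0 new (none)
  "acachha" → prefix "acac" already present; 3 new (h, h, a)
  "acacaahc" → prefix "acaca" already present; 3 new (a, h, c)
  "acacacca" → prefix "acaca" already present; 3 new (c, c, a)
  "acacca" → prefix "acac" already present; 2 new (c, a)
  "acachhhhc" → prefix "acachh" already present; 3 new (h, h, c)
  "acaccaah" → prefix "acacca" already present; 2 new (a, h)
  "acacahhcac" → prefix "acacahhc" already present; 2 new (a, c)
  "acacc" → prefix "acacc" already present; 0 new (none)
  "acacch" → prefix "acacc" already present; 1 new (h)
  "acacahhch" → prefix "acacahhc" already present; 1 new (h)
  "acachaaacc" → prefix "acach" already present; 5 new (a, a, a, c, c)
  "acaccchchc" → prefix "acacc" already present; 5 new (c, h, c, h, c)
  "acaccc" → prefix "acaccc" already present; 0 new (none)
  "acaccah" → prefix "acacca" already present; 1 new (h)
  "acaccacaa" → prefix "acacca" already present; 3 new (c, a, a)
Total nodes = 8 + 0 + 3 + 3 + 3 + 2 + 3 + 2 + 2 + 0 + 1 + 1 + 5 + 5 + 0 + 1 + 3 = 42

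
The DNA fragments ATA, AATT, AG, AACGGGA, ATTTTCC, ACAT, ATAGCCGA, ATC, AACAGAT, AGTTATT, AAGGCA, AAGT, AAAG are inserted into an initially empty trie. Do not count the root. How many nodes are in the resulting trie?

For each word, the new-node count is its length minus the longest prefix already in the trie:
  "ATA" → 3 new (A, T, A)
  "AATT" → prefix "A" already present; 3 new (A, T, T)
  "AG" → prefix "A" already present; 1 new (G)
  "AACGGGA" → prefix "AA" already present; 5 new (C, G, G, G, A)
  "ATTTTCC" → prefix "AT" already present; 5 new (T, T, T, C, C)
  "ACAT" → prefix "A" already present; 3 new (C, A, T)
  "ATAGCCGA" → prefix "ATA" already present; 5 new (G, C, C, G, A)
  "ATC" → prefix "AT" already present; 1 new (C)
  "AACAGAT" → prefix "AAC" already present; 4 new (A, G, A, T)
  "AGTTATT" → prefix "AG" already present; 5 new (T, T, A, T, T)
  "AAGGCA" → prefix "AA" already present; 4 new (G, G, C, A)
  "AAGT" → prefix "AAG" already present; 1 new (T)
  "AAAG" → prefix "AA" already present; 2 new (A, G)
Total nodes = 3 + 3 + 1 + 5 + 5 + 3 + 5 + 1 + 4 + 5 + 4 + 1 + 2 = 42

42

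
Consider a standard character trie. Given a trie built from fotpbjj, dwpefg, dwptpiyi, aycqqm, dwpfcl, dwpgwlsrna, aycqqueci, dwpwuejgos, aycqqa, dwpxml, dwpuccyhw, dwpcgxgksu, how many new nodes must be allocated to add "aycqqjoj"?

The longest prefix of "aycqqjoj" already in the trie is "aycqq" (length 5).
Each of the 3 remaining characters creates one node.

3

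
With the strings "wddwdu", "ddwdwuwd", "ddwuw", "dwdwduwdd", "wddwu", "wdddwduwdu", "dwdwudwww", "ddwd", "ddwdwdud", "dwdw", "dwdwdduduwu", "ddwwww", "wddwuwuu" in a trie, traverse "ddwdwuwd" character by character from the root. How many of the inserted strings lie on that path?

2

Walk "ddwdwuwd" from the root; an end-of-word marker is hit whenever a stored word is a prefix of "ddwdwuwd".
Prefixes of the query that are stored words: "ddwd", "ddwdwuwd"
Count: 2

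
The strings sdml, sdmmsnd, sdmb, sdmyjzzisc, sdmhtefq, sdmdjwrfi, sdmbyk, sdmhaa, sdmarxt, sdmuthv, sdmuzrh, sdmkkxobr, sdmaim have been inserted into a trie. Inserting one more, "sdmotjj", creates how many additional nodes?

4

The longest prefix of "sdmotjj" already in the trie is "sdm" (length 3).
Each of the 4 remaining characters creates one node.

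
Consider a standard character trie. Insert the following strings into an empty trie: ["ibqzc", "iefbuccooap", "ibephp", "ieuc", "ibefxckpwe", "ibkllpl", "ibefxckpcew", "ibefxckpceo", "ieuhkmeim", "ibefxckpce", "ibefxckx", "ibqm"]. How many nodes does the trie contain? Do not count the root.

Insert word by word; a character creates a node only if that edge doesn't already exist:
  "ibqzc" → 5 new (i, b, q, z, c)
  "iefbuccooap" → prefix "i" already present; 10 new (e, f, b, u, c, c, o, o, a, p)
  "ibephp" → prefix "ib" already present; 4 new (e, p, h, p)
  "ieuc" → prefix "ie" already present; 2 new (u, c)
  "ibefxckpwe" → prefix "ibe" already present; 7 new (f, x, c, k, p, w, e)
  "ibkllpl" → prefix "ib" already present; 5 new (k, l, l, p, l)
  "ibefxckpcew" → prefix "ibefxckp" already present; 3 new (c, e, w)
  "ibefxckpceo" → prefix "ibefxckpce" already present; 1 new (o)
  "ieuhkmeim" → prefix "ieu" already present; 6 new (h, k, m, e, i, m)
  "ibefxckpce" → prefix "ibefxckpce" already present; 0 new (none)
  "ibefxckx" → prefix "ibefxck" already present; 1 new (x)
  "ibqm" → prefix "ibq" already present; 1 new (m)
Total nodes = 5 + 10 + 4 + 2 + 7 + 5 + 3 + 1 + 6 + 0 + 1 + 1 = 45

45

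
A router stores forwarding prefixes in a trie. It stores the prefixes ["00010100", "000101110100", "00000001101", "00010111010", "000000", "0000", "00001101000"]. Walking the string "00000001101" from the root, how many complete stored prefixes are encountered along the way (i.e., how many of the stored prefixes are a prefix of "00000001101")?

3

Traverse "00000001101" character by character; count nodes along the way that are marked as word ends.
Prefixes of the query that are stored words: "0000", "000000", "00000001101"
Count: 3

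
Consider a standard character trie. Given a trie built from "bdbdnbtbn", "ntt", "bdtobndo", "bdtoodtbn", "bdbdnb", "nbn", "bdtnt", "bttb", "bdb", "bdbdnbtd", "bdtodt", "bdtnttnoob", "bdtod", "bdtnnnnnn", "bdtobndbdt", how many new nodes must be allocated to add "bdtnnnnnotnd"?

The longest prefix of "bdtnnnnnotnd" already in the trie is "bdtnnnnn" (length 8).
Each of the 4 remaining characters creates one node.

4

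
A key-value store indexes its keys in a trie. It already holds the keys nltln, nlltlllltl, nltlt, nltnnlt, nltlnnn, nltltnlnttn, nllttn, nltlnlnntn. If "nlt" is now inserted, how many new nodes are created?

0

Every character of "nlt" already lies on an existing path (it is a prefix of some stored word).
No new nodes are needed: 0.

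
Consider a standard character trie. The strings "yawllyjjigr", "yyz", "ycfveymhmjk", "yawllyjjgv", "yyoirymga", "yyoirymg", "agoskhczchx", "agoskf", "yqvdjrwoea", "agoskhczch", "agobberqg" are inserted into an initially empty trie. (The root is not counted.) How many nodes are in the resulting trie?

Insert word by word; a character creates a node only if that edge doesn't already exist:
  "yawllyjjigr" → 11 new (y, a, w, l, l, y, j, j, i, g, r)
  "yyz" → prefix "y" already present; 2 new (y, z)
  "ycfveymhmjk" → prefix "y" already present; 10 new (c, f, v, e, y, m, h, m, j, k)
  "yawllyjjgv" → prefix "yawllyjj" already present; 2 new (g, v)
  "yyoirymga" → prefix "yy" already present; 7 new (o, i, r, y, m, g, a)
  "yyoirymg" → prefix "yyoirymg" already present; 0 new (none)
  "agoskhczchx" → 11 new (a, g, o, s, k, h, c, z, c, h, x)
  "agoskf" → prefix "agosk" already present; 1 new (f)
  "yqvdjrwoea" → prefix "y" already present; 9 new (q, v, d, j, r, w, o, e, a)
  "agoskhczch" → prefix "agoskhczch" already present; 0 new (none)
  "agobberqg" → prefix "ago" already present; 6 new (b, b, e, r, q, g)
Total nodes = 11 + 2 + 10 + 2 + 7 + 0 + 11 + 1 + 9 + 0 + 6 = 59

59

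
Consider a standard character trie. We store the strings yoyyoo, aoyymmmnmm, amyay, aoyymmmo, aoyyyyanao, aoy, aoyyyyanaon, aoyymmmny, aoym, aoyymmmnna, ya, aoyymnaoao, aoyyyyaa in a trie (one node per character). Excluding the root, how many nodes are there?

Insert word by word; a character creates a node only if that edge doesn't already exist:
  "yoyyoo" → 6 new (y, o, y, y, o, o)
  "aoyymmmnmm" → 10 new (a, o, y, y, m, m, m, n, m, m)
  "amyay" → prefix "a" already present; 4 new (m, y, a, y)
  "aoyymmmo" → prefix "aoyymmm" already present; 1 new (o)
  "aoyyyyanao" → prefix "aoyy" already present; 6 new (y, y, a, n, a, o)
  "aoy" → prefix "aoy" already present; 0 new (none)
  "aoyyyyanaon" → prefix "aoyyyyanao" already present; 1 new (n)
  "aoyymmmny" → prefix "aoyymmmn" already present; 1 new (y)
  "aoym" → prefix "aoy" already present; 1 new (m)
  "aoyymmmnna" → prefix "aoyymmmn" already present; 2 new (n, a)
  "ya" → prefix "y" already present; 1 new (a)
  "aoyymnaoao" → prefix "aoyym" already present; 5 new (n, a, o, a, o)
  "aoyyyyaa" → prefix "aoyyyya" already present; 1 new (a)
Total nodes = 6 + 10 + 4 + 1 + 6 + 0 + 1 + 1 + 1 + 2 + 1 + 5 + 1 = 39

39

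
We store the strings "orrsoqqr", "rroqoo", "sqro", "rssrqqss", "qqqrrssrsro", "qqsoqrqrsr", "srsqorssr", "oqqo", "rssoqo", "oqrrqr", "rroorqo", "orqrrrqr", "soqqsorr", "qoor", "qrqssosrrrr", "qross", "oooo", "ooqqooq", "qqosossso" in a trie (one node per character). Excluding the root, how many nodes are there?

For each word, the new-node count is its length minus the longest prefix already in the trie:
  "orrsoqqr" → 8 new (o, r, r, s, o, q, q, r)
  "rroqoo" → 6 new (r, r, o, q, o, o)
  "sqro" → 4 new (s, q, r, o)
  "rssrqqss" → prefix "r" already present; 7 new (s, s, r, q, q, s, s)
  "qqqrrssrsro" → 11 new (q, q, q, r, r, s, s, r, s, r, o)
  "qqsoqrqrsr" → prefix "qq" already present; 8 new (s, o, q, r, q, r, s, r)
  "srsqorssr" → prefix "s" already present; 8 new (r, s, q, o, r, s, s, r)
  "oqqo" → prefix "o" already present; 3 new (q, q, o)
  "rssoqo" → prefix "rss" already present; 3 new (o, q, o)
  "oqrrqr" → prefix "oq" already present; 4 new (r, r, q, r)
  "rroorqo" → prefix "rro" already present; 4 new (o, r, q, o)
  "orqrrrqr" → prefix "or" already present; 6 new (q, r, r, r, q, r)
  "soqqsorr" → prefix "s" already present; 7 new (o, q, q, s, o, r, r)
  "qoor" → prefix "q" already present; 3 new (o, o, r)
  "qrqssosrrrr" → prefix "q" already present; 10 new (r, q, s, s, o, s, r, r, r, r)
  "qross" → prefix "qr" already present; 3 new (o, s, s)
  "oooo" → prefix "o" already present; 3 new (o, o, o)
  "ooqqooq" → prefix "oo" already present; 5 new (q, q, o, o, q)
  "qqosossso" → prefix "qq" already present; 7 new (o, s, o, s, s, s, o)
Total nodes = 8 + 6 + 4 + 7 + 11 + 8 + 8 + 3 + 3 + 4 + 4 + 6 + 7 + 3 + 10 + 3 + 3 + 5 + 7 = 110

110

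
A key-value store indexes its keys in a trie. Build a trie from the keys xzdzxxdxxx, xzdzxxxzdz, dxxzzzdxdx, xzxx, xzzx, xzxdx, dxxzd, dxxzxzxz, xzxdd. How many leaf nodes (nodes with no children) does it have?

A leaf is a node with no children — equivalently, the end of a word that is not a proper prefix of any other stored word.
Those words: "dxxzd", "dxxzxzxz", "dxxzzzdxdx", "xzdzxxdxxx", "xzdzxxxzdz", "xzxdd", "xzxdx", "xzxx", "xzzx"
Leaf count: 9

9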